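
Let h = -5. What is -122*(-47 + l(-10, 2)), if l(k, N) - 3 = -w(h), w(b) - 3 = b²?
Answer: 8784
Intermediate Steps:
w(b) = 3 + b²
l(k, N) = -25 (l(k, N) = 3 - (3 + (-5)²) = 3 - (3 + 25) = 3 - 1*28 = 3 - 28 = -25)
-122*(-47 + l(-10, 2)) = -122*(-47 - 25) = -122*(-72) = 8784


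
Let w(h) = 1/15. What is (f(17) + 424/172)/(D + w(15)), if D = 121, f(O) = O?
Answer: 12555/78088 ≈ 0.16078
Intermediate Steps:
w(h) = 1/15
(f(17) + 424/172)/(D + w(15)) = (17 + 424/172)/(121 + 1/15) = (17 + 424*(1/172))/(1816/15) = (17 + 106/43)*(15/1816) = (837/43)*(15/1816) = 12555/78088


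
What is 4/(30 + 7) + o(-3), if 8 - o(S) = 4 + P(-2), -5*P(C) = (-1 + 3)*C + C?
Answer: 538/185 ≈ 2.9081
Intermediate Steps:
P(C) = -3*C/5 (P(C) = -((-1 + 3)*C + C)/5 = -(2*C + C)/5 = -3*C/5)
o(S) = 14/5 (o(S) = 8 - (4 - 3/5*(-2)) = 8 - (4 + 6/5) = 8 - 1*26/5 = 8 - 26/5 = 14/5)
4/(30 + 7) + o(-3) = 4/(30 + 7) + 14/5 = 4/37 + 14/5 = 538/185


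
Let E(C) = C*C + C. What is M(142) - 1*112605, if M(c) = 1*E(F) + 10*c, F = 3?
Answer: -111173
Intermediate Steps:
E(C) = C + C² (E(C) = C² + C = C + C²)
M(c) = 12 + 10*c (M(c) = 1*(3*(1 + 3)) + 10*c = 1*(3*4) + 10*c = 1*12 + 10*c = 12 + 10*c)
M(142) - 1*112605 = (12 + 10*142) - 1*112605 = (12 + 1420) - 112605 = 1432 - 112605 = -111173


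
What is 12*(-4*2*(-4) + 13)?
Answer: 540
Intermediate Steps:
12*(-4*2*(-4) + 13) = 12*(-8*(-4) + 13) = 12*(32 + 13) = 12*45 = 540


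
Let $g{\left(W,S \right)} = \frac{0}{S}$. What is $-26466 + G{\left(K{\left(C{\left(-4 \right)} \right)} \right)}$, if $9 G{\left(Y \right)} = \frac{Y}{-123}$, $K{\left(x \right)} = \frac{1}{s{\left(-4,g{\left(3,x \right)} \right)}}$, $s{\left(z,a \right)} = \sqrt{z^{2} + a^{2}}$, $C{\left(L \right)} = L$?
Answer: $- \frac{117191449}{4428} \approx -26466.0$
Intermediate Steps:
$g{\left(W,S \right)} = 0$
$s{\left(z,a \right)} = \sqrt{a^{2} + z^{2}}$
$K{\left(x \right)} = \frac{1}{4}$ ($K{\left(x \right)} = \frac{1}{\sqrt{0^{2} + \left(-4\right)^{2}}} = \frac{1}{\sqrt{0 + 16}} = \frac{1}{\sqrt{16}} = \frac{1}{4}$)
$G{\left(Y \right)} = - \frac{Y}{1107}$ ($G{\left(Y \right)} = \frac{Y \frac{1}{-123}}{9} = \frac{Y \left(- \frac{1}{123}\right)}{9} = \frac{\left(- \frac{1}{123}\right) Y}{9} = - \frac{Y}{1107}$)
$-26466 + G{\left(K{\left(C{\left(-4 \right)} \right)} \right)} = -26466 - \frac{1}{4428} = - \frac{117191449}{4428}$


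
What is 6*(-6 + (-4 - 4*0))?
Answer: -60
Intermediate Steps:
6*(-6 + (-4 - 4*0)) = 6*(-6 + (-4 + 0)) = 6*(-6 - 4) = 6*(-10) = -60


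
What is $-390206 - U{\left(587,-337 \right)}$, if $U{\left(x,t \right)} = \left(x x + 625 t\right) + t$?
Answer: $-523813$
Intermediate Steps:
$U{\left(x,t \right)} = x^{2} + 626 t$ ($U{\left(x,t \right)} = \left(x^{2} + 625 t\right) + t = x^{2} + 626 t$)
$-390206 - U{\left(587,-337 \right)} = -390206 - \left(587^{2} + 626 \left(-337\right)\right) = -390206 - \left(344569 - 210962\right) = -390206 - 133607 = -523813$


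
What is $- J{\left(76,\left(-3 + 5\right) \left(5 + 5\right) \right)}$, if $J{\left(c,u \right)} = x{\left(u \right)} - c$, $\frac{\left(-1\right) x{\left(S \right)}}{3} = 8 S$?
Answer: $556$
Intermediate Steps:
$x{\left(S \right)} = - 24 S$ ($x{\left(S \right)} = - 3 \cdot 8 S = - 24 S$)
$J{\left(c,u \right)} = - c - 24 u$ ($J{\left(c,u \right)} = - 24 u - c = - c - 24 u$)
$- J{\left(76,\left(-3 + 5\right) \left(5 + 5\right) \right)} = - (\left(-1\right) 76 - 24 \left(-3 + 5\right) \left(5 + 5\right)) = - (-76 - 24 \cdot 2 \cdot 10) = - (-76 - 480) = \left(-1\right) \left(-556\right) = 556$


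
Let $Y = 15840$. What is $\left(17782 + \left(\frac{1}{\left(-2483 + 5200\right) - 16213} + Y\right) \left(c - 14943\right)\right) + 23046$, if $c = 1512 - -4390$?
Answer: $- \frac{1932203578511}{13496} \approx -1.4317 \cdot 10^{8}$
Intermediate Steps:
$c = 5902$ ($c = 1512 + 4390 = 5902$)
$\left(17782 + \left(\frac{1}{\left(-2483 + 5200\right) - 16213} + Y\right) \left(c - 14943\right)\right) + 23046 = \left(17782 + \left(\frac{1}{\left(-2483 + 5200\right) - 16213} + 15840\right) \left(5902 - 14943\right)\right) + 23046 = \left(17782 + \left(\frac{1}{2717 - 16213} + 15840\right) \left(-9041\right)\right) + 23046 = \left(17782 + \left(\frac{1}{-13496} + 15840\right) \left(-9041\right)\right) + 23046 = \left(17782 + \left(- \frac{1}{13496} + 15840\right) \left(-9041\right)\right) + 23046 = \left(17782 + \frac{213776639}{13496} \left(-9041\right)\right) + 23046 = \left(17782 - \frac{1932754593199}{13496}\right) + 23046 = - \frac{1932514607327}{13496} + 23046 = - \frac{1932203578511}{13496}$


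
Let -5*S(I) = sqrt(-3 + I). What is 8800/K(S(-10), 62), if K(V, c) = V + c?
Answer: 13640000/96113 + 44000*I*sqrt(13)/96113 ≈ 141.92 + 1.6506*I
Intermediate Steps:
S(I) = -sqrt(-3 + I)/5
8800/K(S(-10), 62) = 8800/(-sqrt(-3 - 10)/5 + 62) = 8800/(-I*sqrt(13)/5 + 62) = 8800/(62 - I*sqrt(13)/5)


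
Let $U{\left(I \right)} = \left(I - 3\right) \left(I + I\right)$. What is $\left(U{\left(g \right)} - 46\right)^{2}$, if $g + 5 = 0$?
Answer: $1156$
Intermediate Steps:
$g = -5$ ($g = -5 + 0 = -5$)
$U{\left(I \right)} = 2 I \left(-3 + I\right)$ ($U{\left(I \right)} = \left(-3 + I\right) 2 I = 2 I \left(-3 + I\right)$)
$\left(U{\left(g \right)} - 46\right)^{2} = \left(2 \left(-5\right) \left(-3 - 5\right) - 46\right)^{2} = \left(2 \left(-5\right) \left(-8\right) - 46\right)^{2} = \left(80 - 46\right)^{2} = 34^{2} = 1156$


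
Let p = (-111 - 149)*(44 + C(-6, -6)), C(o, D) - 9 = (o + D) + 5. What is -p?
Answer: 11960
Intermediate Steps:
C(o, D) = 14 + D + o (C(o, D) = 9 + ((o + D) + 5) = 9 + ((D + o) + 5) = 9 + (5 + D + o) = 14 + D + o)
p = -11960 (p = (-111 - 149)*(44 + (14 - 6 - 6)) = -260*(44 + 2) = -260*46 = -11960)
-p = -1*(-11960) = 11960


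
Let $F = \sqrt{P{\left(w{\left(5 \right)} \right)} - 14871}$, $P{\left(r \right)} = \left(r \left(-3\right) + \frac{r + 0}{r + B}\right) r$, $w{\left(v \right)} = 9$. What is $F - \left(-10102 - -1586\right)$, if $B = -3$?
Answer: $8516 + \frac{i \sqrt{60402}}{2} \approx 8516.0 + 122.88 i$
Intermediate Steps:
$P{\left(r \right)} = r \left(- 3 r + \frac{r}{-3 + r}\right)$ ($P{\left(r \right)} = \left(r \left(-3\right) + \frac{r + 0}{r - 3}\right) r = \left(- 3 r + \frac{r}{-3 + r}\right) r = r \left(- 3 r + \frac{r}{-3 + r}\right)$)
$F = \frac{i \sqrt{60402}}{2}$ ($F = \sqrt{\frac{9^{2} \left(10 - 27\right)}{-3 + 9} - 14871} = \sqrt{\frac{81 \left(10 - 27\right)}{6} - 14871} = \sqrt{81 \cdot \frac{1}{6} \left(-17\right) - 14871} = \sqrt{- \frac{459}{2} - 14871} = \sqrt{- \frac{30201}{2}} = \frac{i \sqrt{60402}}{2} \approx 122.88 i$)
$F - \left(-10102 - -1586\right) = \frac{i \sqrt{60402}}{2} - \left(-10102 - -1586\right) = \frac{i \sqrt{60402}}{2} - \left(-10102 + 1586\right) = \frac{i \sqrt{60402}}{2} - -8516 = \frac{i \sqrt{60402}}{2} + 8516 = 8516 + \frac{i \sqrt{60402}}{2}$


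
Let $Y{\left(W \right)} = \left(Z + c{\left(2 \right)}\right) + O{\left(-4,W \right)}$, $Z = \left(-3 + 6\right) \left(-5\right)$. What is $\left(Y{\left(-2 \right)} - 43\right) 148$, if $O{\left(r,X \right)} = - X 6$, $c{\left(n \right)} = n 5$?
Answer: $-5328$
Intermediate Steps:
$c{\left(n \right)} = 5 n$
$O{\left(r,X \right)} = - 6 X$
$Z = -15$ ($Z = 3 \left(-5\right) = -15$)
$Y{\left(W \right)} = -5 - 6 W$ ($Y{\left(W \right)} = \left(-15 + 5 \cdot 2\right) - 6 W = \left(-15 + 10\right) - 6 W = -5 - 6 W$)
$\left(Y{\left(-2 \right)} - 43\right) 148 = \left(\left(-5 - -12\right) - 43\right) 148 = \left(\left(-5 + 12\right) - 43\right) 148 = \left(7 - 43\right) 148 = \left(-36\right) 148 = -5328$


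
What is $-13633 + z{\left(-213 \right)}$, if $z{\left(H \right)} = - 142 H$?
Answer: $16613$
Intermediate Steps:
$-13633 + z{\left(-213 \right)} = -13633 - -30246 = -13633 + 30246 = 16613$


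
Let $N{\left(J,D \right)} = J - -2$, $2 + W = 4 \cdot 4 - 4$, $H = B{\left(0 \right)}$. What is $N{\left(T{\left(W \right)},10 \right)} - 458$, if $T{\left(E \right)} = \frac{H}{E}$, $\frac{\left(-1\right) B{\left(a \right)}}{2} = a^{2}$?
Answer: $-456$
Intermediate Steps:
$B{\left(a \right)} = - 2 a^{2}$
$H = 0$ ($H = - 2 \cdot 0^{2} = \left(-2\right) 0 = 0$)
$W = 10$ ($W = -2 + \left(4 \cdot 4 - 4\right) = -2 + \left(16 - 4\right) = -2 + 12 = 10$)
$T{\left(E \right)} = 0$ ($T{\left(E \right)} = \frac{0}{E} = 0$)
$N{\left(J,D \right)} = 2 + J$ ($N{\left(J,D \right)} = J + 2 = 2 + J$)
$N{\left(T{\left(W \right)},10 \right)} - 458 = \left(2 + 0\right) - 458 = 2 - 458 = -456$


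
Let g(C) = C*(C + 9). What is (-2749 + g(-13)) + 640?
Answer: -2057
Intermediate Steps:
g(C) = C*(9 + C)
(-2749 + g(-13)) + 640 = (-2749 - 13*(9 - 13)) + 640 = (-2749 - 13*(-4)) + 640 = (-2749 + 52) + 640 = -2697 + 640 = -2057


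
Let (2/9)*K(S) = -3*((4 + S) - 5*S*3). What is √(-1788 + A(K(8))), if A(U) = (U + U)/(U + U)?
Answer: I*√1787 ≈ 42.273*I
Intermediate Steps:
K(S) = -54 + 189*S (K(S) = 9*(-3*((4 + S) - 5*S*3))/2 = 9*(-3*((4 + S) - 15*S))/2 = 9*(-3*(4 - 14*S))/2 = 9*(-12 + 42*S)/2 = -54 + 189*S)
A(U) = 1 (A(U) = (2*U)/((2*U)) = (2*U)*(1/(2*U)) = 1)
√(-1788 + A(K(8))) = √(-1788 + 1) = √(-1787) = I*√1787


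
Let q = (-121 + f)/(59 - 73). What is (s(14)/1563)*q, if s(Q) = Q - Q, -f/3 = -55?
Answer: 0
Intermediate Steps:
f = 165 (f = -3*(-55) = 165)
q = -22/7 (q = (-121 + 165)/(59 - 73) = 44/(-14) = 44*(-1/14) = -22/7 ≈ -3.1429)
s(Q) = 0
(s(14)/1563)*q = (0/1563)*(-22/7) = (0*(1/1563))*(-22/7) = 0*(-22/7) = 0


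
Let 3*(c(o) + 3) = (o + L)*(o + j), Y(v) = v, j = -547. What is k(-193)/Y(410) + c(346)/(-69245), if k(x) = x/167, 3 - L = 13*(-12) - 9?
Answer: 42632927/86203730 ≈ 0.49456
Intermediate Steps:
L = 168 (L = 3 - (13*(-12) - 9) = 3 - (-156 - 9) = 3 - 1*(-165) = 3 + 165 = 168)
c(o) = -3 + (-547 + o)*(168 + o)/3 (c(o) = -3 + ((o + 168)*(o - 547))/3 = -3 + ((168 + o)*(-547 + o))/3 = -3 + ((-547 + o)*(168 + o))/3 = -3 + (-547 + o)*(168 + o)/3)
k(x) = x/167 (k(x) = x*(1/167) = x/167)
k(-193)/Y(410) + c(346)/(-69245) = ((1/167)*(-193))/410 + (-30635 - 379/3*346 + (⅓)*346²)/(-69245) = -193/167*1/410 + (-30635 - 131134/3 + (⅓)*119716)*(-1/69245) = -193/68470 + (-30635 - 131134/3 + 119716/3)*(-1/69245) = -193/68470 - 34441*(-1/69245) = -193/68470 + 3131/6295 = 42632927/86203730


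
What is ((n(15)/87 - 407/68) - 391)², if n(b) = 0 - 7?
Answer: 5517993619681/34999056 ≈ 1.5766e+5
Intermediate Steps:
n(b) = -7
((n(15)/87 - 407/68) - 391)² = ((-7/87 - 407/68) - 391)² = (-35885/5916 - 391)² = (-2349041/5916)² = 5517993619681/34999056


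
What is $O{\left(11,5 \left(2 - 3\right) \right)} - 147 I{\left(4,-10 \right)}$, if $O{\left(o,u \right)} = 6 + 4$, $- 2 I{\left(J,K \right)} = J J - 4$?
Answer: $892$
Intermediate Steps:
$I{\left(J,K \right)} = 2 - \frac{J^{2}}{2}$ ($I{\left(J,K \right)} = - \frac{J J - 4}{2} = - \frac{J^{2} - 4}{2} = - \frac{-4 + J^{2}}{2} = 2 - \frac{J^{2}}{2}$)
$O{\left(o,u \right)} = 10$
$O{\left(11,5 \left(2 - 3\right) \right)} - 147 I{\left(4,-10 \right)} = 10 - 147 \left(2 - \frac{4^{2}}{2}\right) = 10 - 147 \left(2 - 8\right) = 10 - -882 = 10 + 882 = 892$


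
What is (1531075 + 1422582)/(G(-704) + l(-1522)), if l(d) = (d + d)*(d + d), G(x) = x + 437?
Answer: 421951/1323667 ≈ 0.31877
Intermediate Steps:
G(x) = 437 + x
l(d) = 4*d**2 (l(d) = (2*d)*(2*d) = 4*d**2)
(1531075 + 1422582)/(G(-704) + l(-1522)) = (1531075 + 1422582)/((437 - 704) + 4*(-1522)**2) = 2953657/(-267 + 4*2316484) = 2953657/(-267 + 9265936) = 2953657/9265669 = 2953657*(1/9265669) = 421951/1323667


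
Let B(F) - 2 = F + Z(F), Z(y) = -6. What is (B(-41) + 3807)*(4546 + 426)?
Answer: 18704664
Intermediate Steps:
B(F) = -4 + F (B(F) = 2 + (F - 6) = 2 + (-6 + F) = -4 + F)
(B(-41) + 3807)*(4546 + 426) = ((-4 - 41) + 3807)*(4546 + 426) = (-45 + 3807)*4972 = 3762*4972 = 18704664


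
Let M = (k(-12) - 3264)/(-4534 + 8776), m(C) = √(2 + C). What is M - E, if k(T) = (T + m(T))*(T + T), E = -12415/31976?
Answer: -1011813/3229576 - 4*I*√10/707 ≈ -0.3133 - 0.017891*I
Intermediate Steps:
E = -12415/31976 (E = -12415*1/31976 = -12415/31976 ≈ -0.38826)
k(T) = 2*T*(T + √(2 + T)) (k(T) = (T + √(2 + T))*(T + T) = (T + √(2 + T))*(2*T) = 2*T*(T + √(2 + T)))
M = -496/707 - 4*I*√10/707 (M = (2*(-12)*(-12 + √(2 - 12)) - 3264)/(-4534 + 8776) = (2*(-12)*(-12 + √(-10)) - 3264)/4242 = (2*(-12)*(-12 + I*√10) - 3264)*(1/4242) = ((288 - 24*I*√10) - 3264)*(1/4242) = (-2976 - 24*I*√10)*(1/4242) = -496/707 - 4*I*√10/707 ≈ -0.70156 - 0.017891*I)
M - E = (-496/707 - 4*I*√10/707) - 1*(-12415/31976) = (-496/707 - 4*I*√10/707) + 12415/31976 = -1011813/3229576 - 4*I*√10/707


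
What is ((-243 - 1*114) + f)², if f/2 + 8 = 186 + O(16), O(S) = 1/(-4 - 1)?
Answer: 49/25 ≈ 1.9600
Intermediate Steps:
O(S) = -⅕ (O(S) = 1/(-5) = -⅕)
f = 1778/5 (f = -16 + 2*(186 - ⅕) = -16 + 2*(929/5) = -16 + 1858/5 = 1778/5 ≈ 355.60)
((-243 - 1*114) + f)² = ((-243 - 1*114) + 1778/5)² = ((-243 - 114) + 1778/5)² = (-357 + 1778/5)² = (-7/5)² = 49/25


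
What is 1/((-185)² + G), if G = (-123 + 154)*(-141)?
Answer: 1/29854 ≈ 3.3496e-5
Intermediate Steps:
G = -4371 (G = 31*(-141) = -4371)
1/((-185)² + G) = 1/((-185)² - 4371) = 1/(34225 - 4371) = 1/29854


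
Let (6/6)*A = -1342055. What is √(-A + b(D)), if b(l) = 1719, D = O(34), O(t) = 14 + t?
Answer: √1343774 ≈ 1159.2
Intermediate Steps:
D = 48 (D = 14 + 34 = 48)
A = -1342055
√(-A + b(D)) = √(-1*(-1342055) + 1719) = √(1342055 + 1719) = √1343774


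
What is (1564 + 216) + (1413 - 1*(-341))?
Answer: 3534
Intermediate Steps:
(1564 + 216) + (1413 - 1*(-341)) = 1780 + (1413 + 341) = 1780 + 1754 = 3534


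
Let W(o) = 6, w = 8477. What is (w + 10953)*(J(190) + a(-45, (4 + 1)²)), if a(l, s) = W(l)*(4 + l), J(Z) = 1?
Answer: -4760350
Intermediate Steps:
a(l, s) = 24 + 6*l (a(l, s) = 6*(4 + l) = 24 + 6*l)
(w + 10953)*(J(190) + a(-45, (4 + 1)²)) = (8477 + 10953)*(1 + (24 + 6*(-45))) = 19430*(1 + (24 - 270)) = 19430*(1 - 246) = 19430*(-245) = -4760350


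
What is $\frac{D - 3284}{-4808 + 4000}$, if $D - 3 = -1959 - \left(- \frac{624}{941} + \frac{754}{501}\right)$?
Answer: $\frac{1235373865}{190462164} \approx 6.4862$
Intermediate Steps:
$D = - \frac{922535486}{471441}$ ($D = 3 - \left(1959 - \frac{624}{941} + \frac{754}{501}\right) = 3 - \frac{923949809}{471441} = - \frac{922535486}{471441} \approx -1956.8$)
$\frac{D - 3284}{-4808 + 4000} = \frac{- \frac{922535486}{471441} - 3284}{-4808 + 4000} = - \frac{2470747730}{471441 \left(-808\right)} = \left(- \frac{2470747730}{471441}\right) \left(- \frac{1}{808}\right) = \frac{1235373865}{190462164}$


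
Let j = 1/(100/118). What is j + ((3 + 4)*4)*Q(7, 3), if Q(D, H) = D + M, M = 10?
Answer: 23859/50 ≈ 477.18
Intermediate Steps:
Q(D, H) = 10 + D (Q(D, H) = D + 10 = 10 + D)
j = 59/50 (j = 1/(100*(1/118)) = 1/(50/59) = 59/50 ≈ 1.1800)
j + ((3 + 4)*4)*Q(7, 3) = 59/50 + ((3 + 4)*4)*(10 + 7) = 59/50 + (7*4)*17 = 59/50 + 28*17 = 59/50 + 476 = 23859/50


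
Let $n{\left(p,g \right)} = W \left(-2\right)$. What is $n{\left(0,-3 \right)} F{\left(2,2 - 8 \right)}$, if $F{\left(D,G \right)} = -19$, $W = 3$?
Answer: $114$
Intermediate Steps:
$n{\left(p,g \right)} = -6$ ($n{\left(p,g \right)} = 3 \left(-2\right) = -6$)
$n{\left(0,-3 \right)} F{\left(2,2 - 8 \right)} = \left(-6\right) \left(-19\right) = 114$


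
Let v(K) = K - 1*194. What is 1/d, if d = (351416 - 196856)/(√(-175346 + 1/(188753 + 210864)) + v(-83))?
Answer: -277/154560 + I*√3111295522947753/20588267840 ≈ -0.0017922 + 0.0027093*I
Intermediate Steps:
v(K) = -194 + K (v(K) = K - 194 = -194 + K)
d = 154560/(-277 + 3*I*√3111295522947753/399617) (d = (351416 - 196856)/(√(-175346 + 1/(188753 + 210864)) + (-194 - 83)) = 154560/(√(-175346 + 1/399617) - 277) = 154560/(√(-70071242481/399617) - 277) = 154560/(3*I*√3111295522947753/399617 - 277) = 154560/(-277 + 3*I*√3111295522947753/399617) ≈ -169.84 - 256.75*I)
1/d = 1/(-154560*√399617/(277*√399617 - 3*I*√7785693609)) = -√399617*(277*√399617 - 3*I*√7785693609)/61764803520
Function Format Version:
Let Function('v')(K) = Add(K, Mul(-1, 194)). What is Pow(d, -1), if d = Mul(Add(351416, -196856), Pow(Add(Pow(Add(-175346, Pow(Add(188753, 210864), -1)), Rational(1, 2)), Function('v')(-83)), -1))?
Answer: Add(Rational(-277, 154560), Mul(Rational(1, 20588267840), I, Pow(3111295522947753, Rational(1, 2)))) ≈ Add(-0.0017922, Mul(0.0027093, I))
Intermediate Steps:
Function('v')(K) = Add(-194, K) (Function('v')(K) = Add(K, -194) = Add(-194, K))
d = Mul(154560, Pow(Add(-277, Mul(Rational(3, 399617), I, Pow(3111295522947753, Rational(1, 2)))), -1)) (d = Mul(Add(351416, -196856), Pow(Add(Pow(Add(-175346, Pow(Add(188753, 210864), -1)), Rational(1, 2)), Add(-194, -83)), -1)) = Mul(154560, Pow(Add(Pow(Add(-175346, Pow(399617, -1)), Rational(1, 2)), -277), -1)) = Mul(154560, Pow(Add(Pow(Add(-175346, Rational(1, 399617)), Rational(1, 2)), -277), -1)) = Mul(154560, Pow(Add(Pow(Rational(-70071242481, 399617), Rational(1, 2)), -277), -1)) = Mul(154560, Pow(Add(Mul(Rational(3, 399617), I, Pow(3111295522947753, Rational(1, 2))), -277), -1)) = Mul(154560, Pow(Add(-277, Mul(Rational(3, 399617), I, Pow(3111295522947753, Rational(1, 2)))), -1)) ≈ Add(-169.84, Mul(-256.75, I)))
Pow(d, -1) = Pow(Mul(-154560, Pow(399617, Rational(1, 2)), Pow(Add(Mul(277, Pow(399617, Rational(1, 2))), Mul(-3, I, Pow(7785693609, Rational(1, 2)))), -1)), -1) = Mul(Rational(-1, 61764803520), Pow(399617, Rational(1, 2)), Add(Mul(277, Pow(399617, Rational(1, 2))), Mul(-3, I, Pow(7785693609, Rational(1, 2)))))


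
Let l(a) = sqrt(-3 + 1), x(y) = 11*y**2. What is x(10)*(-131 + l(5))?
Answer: -144100 + 1100*I*sqrt(2) ≈ -1.441e+5 + 1555.6*I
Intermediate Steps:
l(a) = I*sqrt(2) (l(a) = sqrt(-2) = I*sqrt(2))
x(10)*(-131 + l(5)) = (11*10**2)*(-131 + I*sqrt(2)) = (11*100)*(-131 + I*sqrt(2)) = 1100*(-131 + I*sqrt(2)) = -144100 + 1100*I*sqrt(2)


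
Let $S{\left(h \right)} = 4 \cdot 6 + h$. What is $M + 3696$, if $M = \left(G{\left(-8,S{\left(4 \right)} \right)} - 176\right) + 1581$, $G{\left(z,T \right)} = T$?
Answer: $5129$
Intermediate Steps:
$S{\left(h \right)} = 24 + h$
$M = 1433$ ($M = \left(\left(24 + 4\right) - 176\right) + 1581 = \left(28 - 176\right) + 1581 = -148 + 1581 = 1433$)
$M + 3696 = 1433 + 3696 = 5129$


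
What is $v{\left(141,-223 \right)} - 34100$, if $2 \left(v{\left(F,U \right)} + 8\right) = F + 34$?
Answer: $- \frac{68041}{2} \approx -34021.0$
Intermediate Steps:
$v{\left(F,U \right)} = 9 + \frac{F}{2}$ ($v{\left(F,U \right)} = -8 + \frac{F + 34}{2} = -8 + \frac{34 + F}{2} = -8 + \left(17 + \frac{F}{2}\right) = 9 + \frac{F}{2}$)
$v{\left(141,-223 \right)} - 34100 = \left(9 + \frac{1}{2} \cdot 141\right) - 34100 = \left(9 + \frac{141}{2}\right) - 34100 = \frac{159}{2} - 34100 = - \frac{68041}{2}$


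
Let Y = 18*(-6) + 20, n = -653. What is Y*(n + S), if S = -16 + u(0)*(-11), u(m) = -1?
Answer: 57904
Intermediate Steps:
Y = -88 (Y = -108 + 20 = -88)
S = -5 (S = -16 - 1*(-11) = -16 + 11 = -5)
Y*(n + S) = -88*(-653 - 5) = -88*(-658) = 57904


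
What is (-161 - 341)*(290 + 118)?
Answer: -204816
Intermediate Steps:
(-161 - 341)*(290 + 118) = -502*408 = -204816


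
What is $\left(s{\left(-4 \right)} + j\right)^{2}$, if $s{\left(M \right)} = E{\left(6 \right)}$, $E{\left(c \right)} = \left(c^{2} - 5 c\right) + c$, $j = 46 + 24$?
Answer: $6724$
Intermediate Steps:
$j = 70$
$E{\left(c \right)} = c^{2} - 4 c$
$s{\left(M \right)} = 12$ ($s{\left(M \right)} = 6 \left(-4 + 6\right) = 6 \cdot 2 = 12$)
$\left(s{\left(-4 \right)} + j\right)^{2} = \left(12 + 70\right)^{2} = 82^{2} = 6724$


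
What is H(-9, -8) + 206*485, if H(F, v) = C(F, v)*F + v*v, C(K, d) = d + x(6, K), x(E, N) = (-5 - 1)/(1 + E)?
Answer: 700376/7 ≈ 1.0005e+5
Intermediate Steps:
x(E, N) = -6/(1 + E)
C(K, d) = -6/7 + d (C(K, d) = d - 6/(1 + 6) = d - 6/7 = -6/7 + d)
H(F, v) = v² + F*(-6/7 + v) (H(F, v) = (-6/7 + v)*F + v*v = F*(-6/7 + v) + v² = v² + F*(-6/7 + v))
H(-9, -8) + 206*485 = ((-8)² - 6/7*(-9) - 9*(-8)) + 206*485 = (64 + 54/7 + 72) + 99910 = 1006/7 + 99910 = 700376/7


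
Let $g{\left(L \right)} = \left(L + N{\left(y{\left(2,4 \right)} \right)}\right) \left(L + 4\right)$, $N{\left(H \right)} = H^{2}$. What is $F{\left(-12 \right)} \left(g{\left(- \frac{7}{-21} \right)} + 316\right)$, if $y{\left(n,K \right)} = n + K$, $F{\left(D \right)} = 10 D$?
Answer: $- \frac{170440}{3} \approx -56813.0$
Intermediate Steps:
$y{\left(n,K \right)} = K + n$
$g{\left(L \right)} = \left(4 + L\right) \left(36 + L\right)$ ($g{\left(L \right)} = \left(L + \left(4 + 2\right)^{2}\right) \left(L + 4\right) = \left(L + 6^{2}\right) \left(4 + L\right) = \left(L + 36\right) \left(4 + L\right) = \left(36 + L\right) \left(4 + L\right) = \left(4 + L\right) \left(36 + L\right)$)
$F{\left(-12 \right)} \left(g{\left(- \frac{7}{-21} \right)} + 316\right) = 10 \left(-12\right) \left(\left(144 + \left(- \frac{7}{-21}\right)^{2} + 40 \left(- \frac{7}{-21}\right)\right) + 316\right) = - 120 \left(\left(144 + \left(\left(-7\right) \left(- \frac{1}{21}\right)\right)^{2} + 40 \left(\left(-7\right) \left(- \frac{1}{21}\right)\right)\right) + 316\right) = - 120 \left(\left(144 + \left(\frac{1}{3}\right)^{2} + 40 \cdot \frac{1}{3}\right) + 316\right) = - 120 \left(\left(144 + \frac{1}{9} + \frac{40}{3}\right) + 316\right) = - 120 \left(\frac{1417}{9} + 316\right) = \left(-120\right) \frac{4261}{9} = - \frac{170440}{3}$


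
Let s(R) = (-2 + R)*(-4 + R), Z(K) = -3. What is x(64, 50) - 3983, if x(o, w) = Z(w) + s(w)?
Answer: -1778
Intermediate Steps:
s(R) = (-4 + R)*(-2 + R)
x(o, w) = 5 + w**2 - 6*w (x(o, w) = -3 + (8 + w**2 - 6*w) = 5 + w**2 - 6*w)
x(64, 50) - 3983 = (5 + 50**2 - 6*50) - 3983 = (5 + 2500 - 300) - 3983 = 2205 - 3983 = -1778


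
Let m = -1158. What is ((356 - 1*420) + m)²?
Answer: 1493284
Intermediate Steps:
((356 - 1*420) + m)² = ((356 - 1*420) - 1158)² = ((356 - 420) - 1158)² = (-64 - 1158)² = (-1222)² = 1493284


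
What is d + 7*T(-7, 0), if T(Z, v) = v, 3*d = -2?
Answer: -⅔ ≈ -0.66667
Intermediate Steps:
d = -⅔ (d = (⅓)*(-2) = -⅔ ≈ -0.66667)
d + 7*T(-7, 0) = -⅔ + 7*0 = -⅔ + 0 = -⅔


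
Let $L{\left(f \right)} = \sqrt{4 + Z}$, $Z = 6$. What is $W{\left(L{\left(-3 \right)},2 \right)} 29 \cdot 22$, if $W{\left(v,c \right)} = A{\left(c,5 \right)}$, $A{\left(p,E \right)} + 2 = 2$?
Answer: $0$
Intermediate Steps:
$A{\left(p,E \right)} = 0$ ($A{\left(p,E \right)} = -2 + 2 = 0$)
$L{\left(f \right)} = \sqrt{10}$ ($L{\left(f \right)} = \sqrt{4 + 6} = \sqrt{10}$)
$W{\left(v,c \right)} = 0$
$W{\left(L{\left(-3 \right)},2 \right)} 29 \cdot 22 = 0 \cdot 29 \cdot 22 = 0 \cdot 22 = 0$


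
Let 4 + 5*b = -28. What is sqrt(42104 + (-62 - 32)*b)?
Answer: 2*sqrt(266910)/5 ≈ 206.65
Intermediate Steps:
b = -32/5 (b = -4/5 + (1/5)*(-28) = -4/5 - 28/5 = -32/5 ≈ -6.4000)
sqrt(42104 + (-62 - 32)*b) = sqrt(42104 + (-62 - 32)*(-32/5)) = sqrt(42104 - 94*(-32/5)) = sqrt(42104 + 3008/5) = sqrt(213528/5) = 2*sqrt(266910)/5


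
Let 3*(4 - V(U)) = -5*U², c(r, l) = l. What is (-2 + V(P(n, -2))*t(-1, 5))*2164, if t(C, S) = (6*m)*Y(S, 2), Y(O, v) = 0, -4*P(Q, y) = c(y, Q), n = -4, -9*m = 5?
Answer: -4328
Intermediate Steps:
m = -5/9 (m = -⅑*5 = -5/9 ≈ -0.55556)
P(Q, y) = -Q/4
V(U) = 4 + 5*U²/3 (V(U) = 4 - (-5)*U²/3 = 4 + 5*U²/3)
t(C, S) = 0 (t(C, S) = (6*(-5/9))*0 = -10/3*0 = 0)
(-2 + V(P(n, -2))*t(-1, 5))*2164 = (-2 + (4 + 5*(-¼*(-4))²/3)*0)*2164 = (-2 + (4 + (5/3)*1²)*0)*2164 = (-2 + (4 + (5/3)*1)*0)*2164 = (-2 + (4 + 5/3)*0)*2164 = (-2 + (17/3)*0)*2164 = (-2 + 0)*2164 = -2*2164 = -4328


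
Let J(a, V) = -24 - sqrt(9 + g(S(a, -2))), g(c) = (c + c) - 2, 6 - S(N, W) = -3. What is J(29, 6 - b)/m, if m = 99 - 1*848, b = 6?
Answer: 29/749 ≈ 0.038718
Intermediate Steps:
S(N, W) = 9 (S(N, W) = 6 - 1*(-3) = 6 + 3 = 9)
g(c) = -2 + 2*c (g(c) = 2*c - 2 = -2 + 2*c)
J(a, V) = -29 (J(a, V) = -24 - sqrt(9 + (-2 + 2*9)) = -24 - sqrt(9 + (-2 + 18)) = -24 - sqrt(9 + 16) = -24 - sqrt(25) = -24 - 1*5 = -24 - 5 = -29)
m = -749 (m = 99 - 848 = -749)
J(29, 6 - b)/m = -29/(-749) = -29*(-1/749) = 29/749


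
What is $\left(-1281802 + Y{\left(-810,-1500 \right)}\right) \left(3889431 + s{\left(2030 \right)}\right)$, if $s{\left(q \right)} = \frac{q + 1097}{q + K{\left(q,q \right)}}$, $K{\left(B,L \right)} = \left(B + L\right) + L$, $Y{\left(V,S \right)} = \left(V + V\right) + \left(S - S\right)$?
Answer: $- \frac{2895233448133031}{580} \approx -4.9918 \cdot 10^{12}$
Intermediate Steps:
$Y{\left(V,S \right)} = 2 V$ ($Y{\left(V,S \right)} = 2 V + 0 = 2 V$)
$K{\left(B,L \right)} = B + 2 L$
$s{\left(q \right)} = \frac{1097 + q}{4 q}$ ($s{\left(q \right)} = \frac{q + 1097}{q + \left(q + 2 q\right)} = \frac{1097 + q}{q + 3 q} = \frac{1097 + q}{4 q}$)
$\left(-1281802 + Y{\left(-810,-1500 \right)}\right) \left(3889431 + s{\left(2030 \right)}\right) = \left(-1281802 + 2 \left(-810\right)\right) \left(3889431 + \frac{1097 + 2030}{4 \cdot 2030}\right) = \left(-1281802 - 1620\right) \left(3889431 + \frac{1}{4} \cdot \frac{1}{2030} \cdot 3127\right) = - 1283422 \left(3889431 + \frac{3127}{8120}\right) = \left(-1283422\right) \frac{31582182847}{8120} = - \frac{2895233448133031}{580}$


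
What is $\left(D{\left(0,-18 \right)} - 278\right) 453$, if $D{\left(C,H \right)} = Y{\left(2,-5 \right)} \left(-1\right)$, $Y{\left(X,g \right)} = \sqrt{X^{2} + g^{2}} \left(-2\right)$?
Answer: $-125934 + 906 \sqrt{29} \approx -1.2106 \cdot 10^{5}$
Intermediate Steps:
$Y{\left(X,g \right)} = - 2 \sqrt{X^{2} + g^{2}}$
$D{\left(C,H \right)} = 2 \sqrt{29}$ ($D{\left(C,H \right)} = - 2 \sqrt{2^{2} + \left(-5\right)^{2}} \left(-1\right) = - 2 \sqrt{4 + 25} \left(-1\right) = - 2 \sqrt{29} \left(-1\right) = 2 \sqrt{29}$)
$\left(D{\left(0,-18 \right)} - 278\right) 453 = \left(2 \sqrt{29} - 278\right) 453 = \left(-278 + 2 \sqrt{29}\right) 453 = -125934 + 906 \sqrt{29}$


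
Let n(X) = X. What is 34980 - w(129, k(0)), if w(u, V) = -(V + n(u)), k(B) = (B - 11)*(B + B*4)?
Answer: 35109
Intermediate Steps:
k(B) = 5*B*(-11 + B) (k(B) = (-11 + B)*(B + 4*B) = (-11 + B)*(5*B) = 5*B*(-11 + B))
w(u, V) = -V - u (w(u, V) = -(V + u) = -V - u)
34980 - w(129, k(0)) = 34980 - (-5*0*(-11 + 0) - 1*129) = 34980 - (-5*0*(-11) - 129) = 34980 - (-1*0 - 129) = 34980 - (0 - 129) = 34980 - 1*(-129) = 34980 + 129 = 35109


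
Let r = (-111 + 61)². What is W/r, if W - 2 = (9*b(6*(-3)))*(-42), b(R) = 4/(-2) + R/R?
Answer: 19/125 ≈ 0.15200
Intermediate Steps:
b(R) = -1 (b(R) = 4*(-½) + 1 = -2 + 1 = -1)
r = 2500 (r = (-50)² = 2500)
W = 380 (W = 2 + (9*(-1))*(-42) = 2 - 9*(-42) = 2 + 378 = 380)
W/r = 380/2500 = 380*(1/2500) = 19/125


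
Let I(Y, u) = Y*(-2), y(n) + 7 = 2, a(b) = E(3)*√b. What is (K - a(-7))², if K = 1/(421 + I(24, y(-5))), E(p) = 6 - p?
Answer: (1 - 1119*I*√7)²/139129 ≈ -63.0 - 0.042559*I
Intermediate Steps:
a(b) = 3*√b (a(b) = (6 - 1*3)*√b = (6 - 3)*√b = 3*√b)
y(n) = -5 (y(n) = -7 + 2 = -5)
I(Y, u) = -2*Y
K = 1/373 (K = 1/(421 - 2*24) = 1/(421 - 48) = 1/373 ≈ 0.0026810)
(K - a(-7))² = (1/373 - 3*√(-7))² = (1/373 - 3*I*√7)²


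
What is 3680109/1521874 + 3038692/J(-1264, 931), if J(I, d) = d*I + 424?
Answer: -1085931344/6581881245 ≈ -0.16499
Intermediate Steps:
J(I, d) = 424 + I*d (J(I, d) = I*d + 424 = 424 + I*d)
3680109/1521874 + 3038692/J(-1264, 931) = 3680109/1521874 + 3038692/(424 - 1264*931) = 3680109*(1/1521874) + 3038692/(424 - 1176784) = 216477/89522 + 3038692/(-1176360) = 216477/89522 + 3038692*(-1/1176360) = 216477/89522 - 759673/294090 = -1085931344/6581881245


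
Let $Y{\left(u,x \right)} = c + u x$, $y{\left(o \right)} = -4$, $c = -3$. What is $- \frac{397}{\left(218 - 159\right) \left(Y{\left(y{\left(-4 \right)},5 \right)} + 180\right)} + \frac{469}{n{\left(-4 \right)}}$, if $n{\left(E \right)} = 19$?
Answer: $\frac{4336804}{175997} \approx 24.641$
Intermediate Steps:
$Y{\left(u,x \right)} = -3 + u x$
$- \frac{397}{\left(218 - 159\right) \left(Y{\left(y{\left(-4 \right)},5 \right)} + 180\right)} + \frac{469}{n{\left(-4 \right)}} = - \frac{397}{\left(218 - 159\right) \left(\left(-3 - 20\right) + 180\right)} + \frac{469}{19} = - \frac{397}{59 \left(\left(-3 - 20\right) + 180\right)} + 469 \cdot \frac{1}{19} = - \frac{397}{59 \left(-23 + 180\right)} + \frac{469}{19} = - \frac{397}{59 \cdot 157} + \frac{469}{19} = - \frac{397}{9263} + \frac{469}{19} = \frac{4336804}{175997}$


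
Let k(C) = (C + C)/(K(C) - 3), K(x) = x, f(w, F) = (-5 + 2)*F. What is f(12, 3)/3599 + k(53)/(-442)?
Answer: -290197/39768950 ≈ -0.0072971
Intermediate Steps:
f(w, F) = -3*F
k(C) = 2*C/(-3 + C) (k(C) = (C + C)/(C - 3) = (2*C)/(-3 + C) = 2*C/(-3 + C))
f(12, 3)/3599 + k(53)/(-442) = -3*3/3599 + (2*53/(-3 + 53))/(-442) = -9*1/3599 + (2*53/50)*(-1/442) = -9/3599 + (2*53*(1/50))*(-1/442) = -9/3599 + (53/25)*(-1/442) = -9/3599 - 53/11050 = -290197/39768950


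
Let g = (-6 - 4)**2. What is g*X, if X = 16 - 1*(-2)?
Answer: 1800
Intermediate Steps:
g = 100 (g = (-10)**2 = 100)
X = 18 (X = 16 + 2 = 18)
g*X = 100*18 = 1800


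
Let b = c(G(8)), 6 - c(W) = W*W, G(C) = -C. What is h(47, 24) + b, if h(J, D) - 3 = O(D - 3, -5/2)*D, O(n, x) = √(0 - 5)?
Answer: -55 + 24*I*√5 ≈ -55.0 + 53.666*I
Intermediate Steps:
c(W) = 6 - W² (c(W) = 6 - W*W = 6 - W²)
O(n, x) = I*√5 (O(n, x) = √(-5) = I*√5)
h(J, D) = 3 + I*D*√5 (h(J, D) = 3 + (I*√5)*D = 3 + I*D*√5)
b = -58 (b = 6 - (-1*8)² = 6 - 1*(-8)² = 6 - 1*64 = 6 - 64 = -58)
h(47, 24) + b = (3 + I*24*√5) - 58 = (3 + 24*I*√5) - 58 = -55 + 24*I*√5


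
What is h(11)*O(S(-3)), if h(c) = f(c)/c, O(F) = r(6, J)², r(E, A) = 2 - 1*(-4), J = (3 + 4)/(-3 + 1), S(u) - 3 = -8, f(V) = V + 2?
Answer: 468/11 ≈ 42.545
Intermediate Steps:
f(V) = 2 + V
S(u) = -5 (S(u) = 3 - 8 = -5)
J = -7/2 (J = 7/(-2) = 7*(-½) = -7/2 ≈ -3.5000)
r(E, A) = 6 (r(E, A) = 2 + 4 = 6)
O(F) = 36 (O(F) = 6² = 36)
h(c) = (2 + c)/c
h(11)*O(S(-3)) = ((2 + 11)/11)*36 = ((1/11)*13)*36 = (13/11)*36 = 468/11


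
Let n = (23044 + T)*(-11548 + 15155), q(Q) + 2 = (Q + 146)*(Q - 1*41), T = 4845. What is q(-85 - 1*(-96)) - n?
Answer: -100600335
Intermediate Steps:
q(Q) = -2 + (-41 + Q)*(146 + Q) (q(Q) = -2 + (Q + 146)*(Q - 1*41) = -2 + (146 + Q)*(Q - 41) = -2 + (146 + Q)*(-41 + Q) = -2 + (-41 + Q)*(146 + Q))
n = 100595623 (n = (23044 + 4845)*(-11548 + 15155) = 27889*3607 = 100595623)
q(-85 - 1*(-96)) - n = (-5988 + (-85 - 1*(-96))**2 + 105*(-85 - 1*(-96))) - 1*100595623 = (-5988 + (-85 + 96)**2 + 105*(-85 + 96)) - 100595623 = (-5988 + 11**2 + 105*11) - 100595623 = (-5988 + 121 + 1155) - 100595623 = -4712 - 100595623 = -100600335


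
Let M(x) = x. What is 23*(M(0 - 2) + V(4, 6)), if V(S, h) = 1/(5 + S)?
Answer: -391/9 ≈ -43.444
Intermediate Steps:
23*(M(0 - 2) + V(4, 6)) = 23*((0 - 2) + 1/(5 + 4)) = 23*(-2 + 1/9) = 23*(-2 + ⅑) = 23*(-17/9) = -391/9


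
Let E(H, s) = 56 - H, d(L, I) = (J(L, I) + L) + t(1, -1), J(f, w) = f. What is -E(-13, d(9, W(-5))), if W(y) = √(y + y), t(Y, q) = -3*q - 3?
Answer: -69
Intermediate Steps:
t(Y, q) = -3 - 3*q
W(y) = √2*√y (W(y) = √(2*y) = √2*√y)
d(L, I) = 2*L (d(L, I) = (L + L) + (-3 - 3*(-1)) = 2*L + (-3 + 3) = 2*L + 0 = 2*L)
-E(-13, d(9, W(-5))) = -(56 - 1*(-13)) = -(56 + 13) = -1*69 = -69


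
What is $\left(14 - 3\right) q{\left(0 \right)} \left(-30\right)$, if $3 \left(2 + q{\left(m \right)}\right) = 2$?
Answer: $440$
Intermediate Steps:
$q{\left(m \right)} = - \frac{4}{3}$ ($q{\left(m \right)} = -2 + \frac{1}{3} \cdot 2 = -2 + \frac{2}{3} = - \frac{4}{3}$)
$\left(14 - 3\right) q{\left(0 \right)} \left(-30\right) = \left(14 - 3\right) \left(- \frac{4}{3}\right) \left(-30\right) = 11 \left(- \frac{4}{3}\right) \left(-30\right) = \left(- \frac{44}{3}\right) \left(-30\right) = 440$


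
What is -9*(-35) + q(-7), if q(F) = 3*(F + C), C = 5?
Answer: 309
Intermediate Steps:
q(F) = 15 + 3*F (q(F) = 3*(F + 5) = 3*(5 + F) = 15 + 3*F)
-9*(-35) + q(-7) = -9*(-35) + (15 + 3*(-7)) = 315 + (15 - 21) = 315 - 6 = 309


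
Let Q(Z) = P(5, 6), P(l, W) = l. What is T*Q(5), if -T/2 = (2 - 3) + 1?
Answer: 0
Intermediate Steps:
T = 0 (T = -2*((2 - 3) + 1) = -2*(-1 + 1) = -2*0 = 0)
Q(Z) = 5
T*Q(5) = 0*5 = 0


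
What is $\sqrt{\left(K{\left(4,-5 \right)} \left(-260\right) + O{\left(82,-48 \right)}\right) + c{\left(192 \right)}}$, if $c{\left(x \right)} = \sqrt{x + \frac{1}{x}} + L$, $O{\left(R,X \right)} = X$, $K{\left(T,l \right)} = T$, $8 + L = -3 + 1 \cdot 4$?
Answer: $\frac{\sqrt{-157680 + 6 \sqrt{110595}}}{12} \approx 32.881 i$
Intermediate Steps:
$L = -7$ ($L = -8 + \left(-3 + 1 \cdot 4\right) = -8 + \left(-3 + 4\right) = -8 + 1 = -7$)
$c{\left(x \right)} = -7 + \sqrt{x + \frac{1}{x}}$ ($c{\left(x \right)} = \sqrt{x + \frac{1}{x}} - 7 = -7 + \sqrt{x + \frac{1}{x}}$)
$\sqrt{\left(K{\left(4,-5 \right)} \left(-260\right) + O{\left(82,-48 \right)}\right) + c{\left(192 \right)}} = \sqrt{\left(4 \left(-260\right) - 48\right) - \left(7 - \sqrt{192 + \frac{1}{192}}\right)} = \sqrt{\left(-1040 - 48\right) - \left(7 - \sqrt{192 + \frac{1}{192}}\right)} = \sqrt{-1088 - \left(7 - \sqrt{\frac{36865}{192}}\right)} = \sqrt{-1088 - \left(7 - \frac{\sqrt{110595}}{24}\right)} = \sqrt{-1095 + \frac{\sqrt{110595}}{24}}$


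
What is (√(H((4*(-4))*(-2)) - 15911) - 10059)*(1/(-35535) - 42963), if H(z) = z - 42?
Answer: 5118992260718/11845 - 1526690206*I*√1769/11845 ≈ 4.3216e+8 - 5.421e+6*I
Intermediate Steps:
H(z) = -42 + z
(√(H((4*(-4))*(-2)) - 15911) - 10059)*(1/(-35535) - 42963) = (√((-42 + (4*(-4))*(-2)) - 15911) - 10059)*(1/(-35535) - 42963) = (√((-42 - 16*(-2)) - 15911) - 10059)*(-1/35535 - 42963) = (√((-42 + 32) - 15911) - 10059)*(-1526690206/35535) = (√(-10 - 15911) - 10059)*(-1526690206/35535) = (√(-15921) - 10059)*(-1526690206/35535) = (3*I*√1769 - 10059)*(-1526690206/35535) = (-10059 + 3*I*√1769)*(-1526690206/35535) = 5118992260718/11845 - 1526690206*I*√1769/11845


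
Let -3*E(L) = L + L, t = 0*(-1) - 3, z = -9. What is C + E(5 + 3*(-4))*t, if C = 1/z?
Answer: -127/9 ≈ -14.111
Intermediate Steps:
t = -3 (t = 0 - 3 = -3)
C = -⅑ (C = 1/(-9) = -⅑ ≈ -0.11111)
E(L) = -2*L/3 (E(L) = -(L + L)/3 = -2*L/3)
C + E(5 + 3*(-4))*t = -⅑ - 2*(5 + 3*(-4))/3*(-3) = -⅑ - 2*(5 - 12)/3*(-3) = -⅑ - ⅔*(-7)*(-3) = -⅑ + (14/3)*(-3) = -⅑ - 14 = -127/9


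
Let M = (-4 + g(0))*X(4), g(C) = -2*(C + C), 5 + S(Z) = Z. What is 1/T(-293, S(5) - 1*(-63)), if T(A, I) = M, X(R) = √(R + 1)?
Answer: -√5/20 ≈ -0.11180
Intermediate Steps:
X(R) = √(1 + R)
S(Z) = -5 + Z
g(C) = -4*C
M = -4*√5 (M = (-4 - 4*0)*√(1 + 4) = (-4 + 0)*√5 = -4*√5 ≈ -8.9443)
T(A, I) = -4*√5
1/T(-293, S(5) - 1*(-63)) = 1/(-4*√5) = -√5/20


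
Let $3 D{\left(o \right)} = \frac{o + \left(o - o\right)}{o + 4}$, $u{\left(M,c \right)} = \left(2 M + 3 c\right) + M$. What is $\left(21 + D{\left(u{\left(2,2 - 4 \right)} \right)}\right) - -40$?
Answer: $61$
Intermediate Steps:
$u{\left(M,c \right)} = 3 M + 3 c$
$D{\left(o \right)} = \frac{o}{3 \left(4 + o\right)}$ ($D{\left(o \right)} = \frac{\left(o + \left(o - o\right)\right) \frac{1}{o + 4}}{3} = \frac{\left(o + 0\right) \frac{1}{4 + o}}{3} = \frac{o \frac{1}{4 + o}}{3} = \frac{o}{3 \left(4 + o\right)}$)
$\left(21 + D{\left(u{\left(2,2 - 4 \right)} \right)}\right) - -40 = \left(21 + \frac{3 \cdot 2 + 3 \left(2 - 4\right)}{3 \left(4 + \left(3 \cdot 2 + 3 \left(2 - 4\right)\right)\right)}\right) - -40 = \left(21 + \frac{6 + 3 \left(-2\right)}{3 \left(4 + \left(6 + 3 \left(-2\right)\right)\right)}\right) + 40 = \left(21 + \frac{6 - 6}{3 \left(4 + \left(6 - 6\right)\right)}\right) + 40 = \left(21 + \frac{1}{3} \cdot 0 \frac{1}{4 + 0}\right) + 40 = \left(21 + \frac{1}{3} \cdot 0 \cdot \frac{1}{4}\right) + 40 = \left(21 + 0\right) + 40 = 21 + 40 = 61$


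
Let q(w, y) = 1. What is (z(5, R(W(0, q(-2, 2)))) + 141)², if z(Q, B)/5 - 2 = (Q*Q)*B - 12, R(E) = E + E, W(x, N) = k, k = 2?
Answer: 349281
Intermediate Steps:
W(x, N) = 2
R(E) = 2*E
z(Q, B) = -50 + 5*B*Q² (z(Q, B) = 10 + 5*((Q*Q)*B - 12) = 10 + 5*(Q²*B - 12) = 10 + 5*(B*Q² - 12) = 10 + 5*(-12 + B*Q²) = 10 + (-60 + 5*B*Q²) = -50 + 5*B*Q²)
(z(5, R(W(0, q(-2, 2)))) + 141)² = ((-50 + 5*(2*2)*5²) + 141)² = ((-50 + 5*4*25) + 141)² = ((-50 + 500) + 141)² = (450 + 141)² = 591² = 349281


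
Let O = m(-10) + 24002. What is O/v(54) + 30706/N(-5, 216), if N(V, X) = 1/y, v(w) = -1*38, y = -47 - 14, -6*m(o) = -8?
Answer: -5621093/3 ≈ -1.8737e+6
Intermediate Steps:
m(o) = 4/3 (m(o) = -⅙*(-8) = 4/3)
y = -61
v(w) = -38
N(V, X) = -1/61 (N(V, X) = 1/(-61) = -1/61)
O = 72010/3 (O = 4/3 + 24002 = 72010/3 ≈ 24003.)
O/v(54) + 30706/N(-5, 216) = (72010/3)/(-38) + 30706/(-1/61) = (72010/3)*(-1/38) + 30706*(-61) = -1895/3 - 1873066 = -5621093/3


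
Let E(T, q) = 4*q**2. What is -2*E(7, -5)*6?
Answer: -1200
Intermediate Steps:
-2*E(7, -5)*6 = -8*(-5)**2*6 = -8*25*6 = -2*100*6 = -200*6 = -1200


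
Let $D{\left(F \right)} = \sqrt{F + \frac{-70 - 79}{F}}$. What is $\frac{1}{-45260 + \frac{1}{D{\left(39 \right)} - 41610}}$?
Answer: $- \frac{3056149390920070}{138321321506489843639} + \frac{14 \sqrt{273}}{138321321506489843639} \approx -2.2095 \cdot 10^{-5}$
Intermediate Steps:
$D{\left(F \right)} = \sqrt{F - \frac{149}{F}}$ ($D{\left(F \right)} = \sqrt{F + \frac{-70 - 79}{F}} = \sqrt{F - \frac{149}{F}}$)
$\frac{1}{-45260 + \frac{1}{D{\left(39 \right)} - 41610}} = \frac{1}{-45260 + \frac{1}{\sqrt{39 - \frac{149}{39}} - 41610}} = \frac{1}{-45260 + \frac{1}{\sqrt{\frac{1372}{39}} - 41610}} = \frac{1}{-45260 + \frac{1}{\frac{14 \sqrt{273}}{39} - 41610}} = \frac{1}{-45260 + \frac{1}{-41610 + \frac{14 \sqrt{273}}{39}}}$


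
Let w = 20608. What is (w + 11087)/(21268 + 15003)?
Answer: 31695/36271 ≈ 0.87384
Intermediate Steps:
(w + 11087)/(21268 + 15003) = (20608 + 11087)/(21268 + 15003) = 31695/36271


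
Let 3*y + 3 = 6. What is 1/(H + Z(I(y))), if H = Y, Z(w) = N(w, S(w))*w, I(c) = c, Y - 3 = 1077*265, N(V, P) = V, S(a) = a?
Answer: 1/285409 ≈ 3.5037e-6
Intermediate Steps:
y = 1 (y = -1 + (⅓)*6 = -1 + 2 = 1)
Y = 285408 (Y = 3 + 1077*265 = 3 + 285405 = 285408)
Z(w) = w² (Z(w) = w*w = w²)
H = 285408
1/(H + Z(I(y))) = 1/(285408 + 1²) = 1/(285408 + 1) = 1/285409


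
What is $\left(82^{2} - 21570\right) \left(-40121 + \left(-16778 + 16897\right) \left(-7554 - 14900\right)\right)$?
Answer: $40264534362$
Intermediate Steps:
$\left(82^{2} - 21570\right) \left(-40121 + \left(-16778 + 16897\right) \left(-7554 - 14900\right)\right) = \left(6724 - 21570\right) \left(-40121 + 119 \left(-22454\right)\right) = - 14846 \left(-40121 - 2672026\right) = \left(-14846\right) \left(-2712147\right) = 40264534362$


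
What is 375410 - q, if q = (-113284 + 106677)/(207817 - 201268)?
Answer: 2458566697/6549 ≈ 3.7541e+5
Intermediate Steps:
q = -6607/6549 ≈ -1.0089
375410 - q = 375410 - 1*(-6607/6549) = 375410 + 6607/6549 = 2458566697/6549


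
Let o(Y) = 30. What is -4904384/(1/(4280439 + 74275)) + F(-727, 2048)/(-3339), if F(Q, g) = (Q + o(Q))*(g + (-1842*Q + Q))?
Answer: -71311655361064529/3339 ≈ -2.1357e+13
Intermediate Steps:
F(Q, g) = (30 + Q)*(g - 1841*Q) (F(Q, g) = (Q + 30)*(g + (-1842*Q + Q)) = (30 + Q)*(g - 1841*Q))
-4904384/(1/(4280439 + 74275)) + F(-727, 2048)/(-3339) = -4904384/(1/(4280439 + 74275)) + (-55230*(-727) - 1841*(-727)**2 + 30*2048 - 727*2048)/(-3339) = -4904384/(1/4354714) + (40152210 - 1841*528529 + 61440 - 1488896)*(-1/3339) = -4904384/1/4354714 + (40152210 - 973021889 + 61440 - 1488896)*(-1/3339) = -4904384*4354714 - 934297135*(-1/3339) = -21357189666176 + 934297135/3339 = -71311655361064529/3339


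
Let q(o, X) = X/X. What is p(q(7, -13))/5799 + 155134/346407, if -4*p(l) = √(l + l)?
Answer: 155134/346407 - √2/23196 ≈ 0.44778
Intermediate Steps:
q(o, X) = 1
p(l) = -√2*√l/4 (p(l) = -√(l + l)/4 = -√2*√l/4)
p(q(7, -13))/5799 + 155134/346407 = -√2*√1/4/5799 + 155134/346407 = -¼*√2*1*(1/5799) + 155134*(1/346407) = -√2/4*(1/5799) + 155134/346407 = -√2/23196 + 155134/346407 = 155134/346407 - √2/23196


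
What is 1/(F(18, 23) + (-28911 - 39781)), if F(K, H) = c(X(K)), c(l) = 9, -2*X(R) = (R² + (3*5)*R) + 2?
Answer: -1/68683 ≈ -1.4560e-5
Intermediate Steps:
X(R) = -1 - 15*R/2 - R²/2 (X(R) = -((R² + (3*5)*R) + 2)/2 = -((R² + 15*R) + 2)/2 = -(2 + R² + 15*R)/2 = -1 - 15*R/2 - R²/2)
F(K, H) = 9
1/(F(18, 23) + (-28911 - 39781)) = 1/(9 + (-28911 - 39781)) = 1/(9 - 68692) = 1/(-68683) = -1/68683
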